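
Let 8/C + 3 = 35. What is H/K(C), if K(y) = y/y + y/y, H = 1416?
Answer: 708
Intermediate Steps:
C = 1/4 (C = 8/(-3 + 35) = 8/32 = 8*(1/32) = 1/4 ≈ 0.25000)
K(y) = 2 (K(y) = 1 + 1 = 2)
H/K(C) = 1416/2 = 1416*(1/2) = 708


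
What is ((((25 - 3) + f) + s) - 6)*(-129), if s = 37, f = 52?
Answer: -13545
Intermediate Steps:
((((25 - 3) + f) + s) - 6)*(-129) = ((((25 - 3) + 52) + 37) - 6)*(-129) = (((22 + 52) + 37) - 6)*(-129) = ((74 + 37) - 6)*(-129) = (111 - 6)*(-129) = 105*(-129) = -13545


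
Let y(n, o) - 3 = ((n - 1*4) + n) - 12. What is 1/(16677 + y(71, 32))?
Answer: 1/16806 ≈ 5.9503e-5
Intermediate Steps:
y(n, o) = -13 + 2*n (y(n, o) = 3 + (((n - 1*4) + n) - 12) = 3 + (((n - 4) + n) - 12) = 3 + (((-4 + n) + n) - 12) = 3 + ((-4 + 2*n) - 12) = 3 + (-16 + 2*n) = -13 + 2*n)
1/(16677 + y(71, 32)) = 1/(16677 + (-13 + 2*71)) = 1/(16677 + (-13 + 142)) = 1/(16677 + 129) = 1/16806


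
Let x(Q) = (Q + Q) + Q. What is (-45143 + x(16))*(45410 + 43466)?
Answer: -4007863220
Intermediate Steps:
x(Q) = 3*Q (x(Q) = 2*Q + Q = 3*Q)
(-45143 + x(16))*(45410 + 43466) = (-45143 + 3*16)*(45410 + 43466) = (-45143 + 48)*88876 = -45095*88876 = -4007863220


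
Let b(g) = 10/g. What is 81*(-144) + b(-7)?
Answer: -81658/7 ≈ -11665.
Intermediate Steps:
81*(-144) + b(-7) = 81*(-144) + 10/(-7) = -11664 + 10*(-⅐) = -11664 - 10/7 = -81658/7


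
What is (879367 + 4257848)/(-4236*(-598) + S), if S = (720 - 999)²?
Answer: 1712405/870323 ≈ 1.9676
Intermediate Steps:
S = 77841 (S = (-279)² = 77841)
(879367 + 4257848)/(-4236*(-598) + S) = (879367 + 4257848)/(-4236*(-598) + 77841) = 5137215/(2533128 + 77841) = 5137215/2610969 = 5137215*(1/2610969) = 1712405/870323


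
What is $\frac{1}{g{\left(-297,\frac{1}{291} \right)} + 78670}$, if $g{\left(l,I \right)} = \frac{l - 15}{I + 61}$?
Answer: $\frac{2219}{174557381} \approx 1.2712 \cdot 10^{-5}$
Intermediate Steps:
$g{\left(l,I \right)} = \frac{-15 + l}{61 + I}$
$\frac{1}{g{\left(-297,\frac{1}{291} \right)} + 78670} = \frac{1}{\frac{-15 - 297}{61 + \frac{1}{291}} + 78670} = \frac{1}{\frac{1}{61 + \frac{1}{291}} \left(-312\right) + 78670} = \frac{1}{\frac{1}{\frac{17752}{291}} \left(-312\right) + 78670} = \frac{1}{\frac{291}{17752} \left(-312\right) + 78670} = \frac{1}{- \frac{11349}{2219} + 78670} = \frac{1}{\frac{174557381}{2219}} = \frac{2219}{174557381}$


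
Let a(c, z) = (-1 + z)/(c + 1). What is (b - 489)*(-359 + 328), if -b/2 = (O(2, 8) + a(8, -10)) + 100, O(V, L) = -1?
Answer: 190991/9 ≈ 21221.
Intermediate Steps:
a(c, z) = (-1 + z)/(1 + c)
b = -1760/9 (b = -2*((-1 + (-1 - 10)/(1 + 8)) + 100) = -2*((-1 - 11/9) + 100) = -2*(-20/9 + 100) = -2*880/9 = -1760/9 ≈ -195.56)
(b - 489)*(-359 + 328) = (-1760/9 - 489)*(-359 + 328) = -6161/9*(-31) = 190991/9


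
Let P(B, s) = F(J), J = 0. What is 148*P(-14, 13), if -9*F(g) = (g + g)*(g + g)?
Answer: 0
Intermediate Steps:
F(g) = -4*g**2/9 (F(g) = -(g + g)*(g + g)/9 = -2*g*2*g/9 = -4*g**2/9)
P(B, s) = 0 (P(B, s) = -4/9*0**2 = -4/9*0 = 0)
148*P(-14, 13) = 148*0 = 0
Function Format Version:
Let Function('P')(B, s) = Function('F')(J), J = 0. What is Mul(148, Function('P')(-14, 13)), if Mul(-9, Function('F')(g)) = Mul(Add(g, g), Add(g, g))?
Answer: 0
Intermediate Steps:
Function('F')(g) = Mul(Rational(-4, 9), Pow(g, 2)) (Function('F')(g) = Mul(Rational(-1, 9), Mul(Add(g, g), Add(g, g))) = Mul(Rational(-1, 9), Mul(Mul(2, g), Mul(2, g))) = Mul(Rational(-1, 9), Mul(4, Pow(g, 2))) = Mul(Rational(-4, 9), Pow(g, 2)))
Function('P')(B, s) = 0 (Function('P')(B, s) = Mul(Rational(-4, 9), Pow(0, 2)) = Mul(Rational(-4, 9), 0) = 0)
Mul(148, Function('P')(-14, 13)) = Mul(148, 0) = 0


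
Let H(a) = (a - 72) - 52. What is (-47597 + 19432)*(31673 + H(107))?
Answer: -891591240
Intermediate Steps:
H(a) = -124 + a (H(a) = (-72 + a) - 52 = -124 + a)
(-47597 + 19432)*(31673 + H(107)) = (-47597 + 19432)*(31673 + (-124 + 107)) = -28165*(31673 - 17) = -28165*31656 = -891591240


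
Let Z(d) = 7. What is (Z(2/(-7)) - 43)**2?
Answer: 1296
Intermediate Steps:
(Z(2/(-7)) - 43)**2 = (7 - 43)**2 = (-36)**2 = 1296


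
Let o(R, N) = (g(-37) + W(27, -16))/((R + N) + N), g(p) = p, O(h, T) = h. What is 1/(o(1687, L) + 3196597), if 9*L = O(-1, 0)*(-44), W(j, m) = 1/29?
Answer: 442859/1415641741175 ≈ 3.1283e-7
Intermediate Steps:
W(j, m) = 1/29
L = 44/9 (L = (-1*(-44))/9 = (⅑)*44 = 44/9 ≈ 4.8889)
o(R, N) = -1072/(29*(R + 2*N)) (o(R, N) = (-37 + 1/29)/((R + N) + N) = -1072/(29*((N + R) + N)) = -1072/(29*(R + 2*N)))
1/(o(1687, L) + 3196597) = 1/(-1072/(29*1687 + 58*(44/9)) + 3196597) = 1/(-1072/(48923 + 2552/9) + 3196597) = 1/(-1072/442859/9 + 3196597) = 1/(-1072*9/442859 + 3196597) = 1/(-9648/442859 + 3196597) = 1/(1415641741175/442859) = 442859/1415641741175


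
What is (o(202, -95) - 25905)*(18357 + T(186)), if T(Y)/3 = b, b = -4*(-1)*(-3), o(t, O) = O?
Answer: -476346000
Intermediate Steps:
b = -12 (b = 4*(-3) = -12)
T(Y) = -36 (T(Y) = 3*(-12) = -36)
(o(202, -95) - 25905)*(18357 + T(186)) = (-95 - 25905)*(18357 - 36) = -26000*18321 = -476346000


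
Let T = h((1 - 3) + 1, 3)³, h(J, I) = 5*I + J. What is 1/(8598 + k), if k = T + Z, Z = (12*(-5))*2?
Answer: 1/11222 ≈ 8.9111e-5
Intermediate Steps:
h(J, I) = J + 5*I
Z = -120 (Z = -60*2 = -120)
T = 2744 (T = (((1 - 3) + 1) + 5*3)³ = ((-2 + 1) + 15)³ = (-1 + 15)³ = 14³ = 2744)
k = 2624 (k = 2744 - 120 = 2624)
1/(8598 + k) = 1/(8598 + 2624) = 1/11222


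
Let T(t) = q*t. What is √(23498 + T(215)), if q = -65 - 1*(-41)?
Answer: √18338 ≈ 135.42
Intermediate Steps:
q = -24 (q = -65 + 41 = -24)
T(t) = -24*t
√(23498 + T(215)) = √(23498 - 24*215) = √(23498 - 5160) = √18338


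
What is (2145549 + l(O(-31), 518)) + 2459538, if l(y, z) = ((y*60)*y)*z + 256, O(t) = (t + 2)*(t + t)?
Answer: 100480153663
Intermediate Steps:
O(t) = 2*t*(2 + t) (O(t) = (2 + t)*(2*t) = 2*t*(2 + t))
l(y, z) = 256 + 60*z*y² (l(y, z) = ((60*y)*y)*z + 256 = (60*y²)*z + 256 = 60*z*y² + 256 = 256 + 60*z*y²)
(2145549 + l(O(-31), 518)) + 2459538 = (2145549 + (256 + 60*518*(2*(-31)*(2 - 31))²)) + 2459538 = (2145549 + (256 + 60*518*(2*(-31)*(-29))²)) + 2459538 = (2145549 + (256 + 60*518*1798²)) + 2459538 = (2145549 + (256 + 60*518*3232804)) + 2459538 = (2145549 + (256 + 100475548320)) + 2459538 = (2145549 + 100475548576) + 2459538 = 100477694125 + 2459538 = 100480153663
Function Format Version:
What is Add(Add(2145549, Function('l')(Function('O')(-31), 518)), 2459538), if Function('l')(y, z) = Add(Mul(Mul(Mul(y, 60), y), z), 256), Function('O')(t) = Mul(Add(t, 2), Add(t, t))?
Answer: 100480153663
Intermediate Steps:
Function('O')(t) = Mul(2, t, Add(2, t)) (Function('O')(t) = Mul(Add(2, t), Mul(2, t)) = Mul(2, t, Add(2, t)))
Function('l')(y, z) = Add(256, Mul(60, z, Pow(y, 2))) (Function('l')(y, z) = Add(Mul(Mul(Mul(60, y), y), z), 256) = Add(Mul(Mul(60, Pow(y, 2)), z), 256) = Add(Mul(60, z, Pow(y, 2)), 256) = Add(256, Mul(60, z, Pow(y, 2))))
Add(Add(2145549, Function('l')(Function('O')(-31), 518)), 2459538) = Add(Add(2145549, Add(256, Mul(60, 518, Pow(Mul(2, -31, Add(2, -31)), 2)))), 2459538) = Add(Add(2145549, Add(256, Mul(60, 518, Pow(Mul(2, -31, -29), 2)))), 2459538) = Add(Add(2145549, Add(256, Mul(60, 518, Pow(1798, 2)))), 2459538) = Add(Add(2145549, Add(256, Mul(60, 518, 3232804))), 2459538) = Add(Add(2145549, Add(256, 100475548320)), 2459538) = Add(Add(2145549, 100475548576), 2459538) = Add(100477694125, 2459538) = 100480153663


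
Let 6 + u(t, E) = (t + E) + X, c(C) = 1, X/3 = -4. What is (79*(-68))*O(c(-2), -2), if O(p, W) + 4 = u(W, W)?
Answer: 139672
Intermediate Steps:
X = -12 (X = 3*(-4) = -12)
u(t, E) = -18 + E + t (u(t, E) = -6 + ((t + E) - 12) = -6 + ((E + t) - 12) = -6 + (-12 + E + t) = -18 + E + t)
O(p, W) = -22 + 2*W (O(p, W) = -4 + (-18 + W + W) = -4 + (-18 + 2*W) = -22 + 2*W)
(79*(-68))*O(c(-2), -2) = (79*(-68))*(-22 + 2*(-2)) = -5372*(-22 - 4) = -5372*(-26) = 139672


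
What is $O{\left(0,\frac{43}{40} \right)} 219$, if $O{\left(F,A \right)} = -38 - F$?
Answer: $-8322$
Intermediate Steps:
$O{\left(0,\frac{43}{40} \right)} 219 = \left(-38 - 0\right) 219 = \left(-38 + 0\right) 219 = \left(-38\right) 219 = -8322$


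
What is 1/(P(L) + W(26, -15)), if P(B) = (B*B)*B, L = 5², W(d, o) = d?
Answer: 1/15651 ≈ 6.3894e-5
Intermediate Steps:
L = 25
P(B) = B³ (P(B) = B²*B = B³)
1/(P(L) + W(26, -15)) = 1/(25³ + 26) = 1/(15625 + 26) = 1/15651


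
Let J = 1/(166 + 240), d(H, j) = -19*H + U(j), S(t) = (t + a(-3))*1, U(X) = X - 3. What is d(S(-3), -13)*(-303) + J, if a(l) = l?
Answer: -12055763/406 ≈ -29694.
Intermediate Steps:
U(X) = -3 + X
S(t) = -3 + t (S(t) = (t - 3)*1 = (-3 + t)*1 = -3 + t)
d(H, j) = -3 + j - 19*H (d(H, j) = -19*H + (-3 + j) = -3 + j - 19*H)
J = 1/406 ≈ 0.0024631
d(S(-3), -13)*(-303) + J = (-3 - 13 - 19*(-3 - 3))*(-303) + 1/406 = (-3 - 13 - 19*(-6))*(-303) + 1/406 = (-3 - 13 + 114)*(-303) + 1/406 = 98*(-303) + 1/406 = -29694 + 1/406 = -12055763/406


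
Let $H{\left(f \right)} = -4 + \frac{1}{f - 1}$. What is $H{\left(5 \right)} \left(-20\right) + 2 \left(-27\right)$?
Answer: $21$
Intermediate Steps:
$H{\left(f \right)} = -4 + \frac{1}{-1 + f}$
$H{\left(5 \right)} \left(-20\right) + 2 \left(-27\right) = \frac{5 - 20}{-1 + 5} \left(-20\right) + 2 \left(-27\right) = \frac{5 - 20}{4} \left(-20\right) - 54 = \frac{1}{4} \left(-15\right) \left(-20\right) - 54 = \left(- \frac{15}{4}\right) \left(-20\right) - 54 = 75 - 54 = 21$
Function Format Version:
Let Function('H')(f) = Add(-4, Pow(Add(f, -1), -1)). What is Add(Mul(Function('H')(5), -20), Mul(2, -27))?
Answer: 21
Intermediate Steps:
Function('H')(f) = Add(-4, Pow(Add(-1, f), -1))
Add(Mul(Function('H')(5), -20), Mul(2, -27)) = Add(Mul(Mul(Pow(Add(-1, 5), -1), Add(5, Mul(-4, 5))), -20), Mul(2, -27)) = Add(Mul(Mul(Pow(4, -1), Add(5, -20)), -20), -54) = Add(Mul(Mul(Rational(1, 4), -15), -20), -54) = Add(Mul(Rational(-15, 4), -20), -54) = Add(75, -54) = 21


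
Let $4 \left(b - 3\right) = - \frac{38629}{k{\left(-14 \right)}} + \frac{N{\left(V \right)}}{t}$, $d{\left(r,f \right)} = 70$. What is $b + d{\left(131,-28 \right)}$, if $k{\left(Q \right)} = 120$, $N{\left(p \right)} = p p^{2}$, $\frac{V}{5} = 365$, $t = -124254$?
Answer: $- \frac{121642137101}{9940320} \approx -12237.0$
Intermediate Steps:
$V = 1825$ ($V = 5 \cdot 365 = 1825$)
$N{\left(p \right)} = p^{3}$
$b = - \frac{122337959501}{9940320}$ ($b = 3 + \frac{- \frac{38629}{120} + \frac{1825^{3}}{-124254}}{4} = 3 + \frac{\left(-38629\right) \frac{1}{120} + 6078390625 \left(- \frac{1}{124254}\right)}{4} = 3 + \frac{- \frac{38629}{120} - \frac{6078390625}{124254}}{4} = 3 + \frac{1}{4} \left(- \frac{122367780461}{2485080}\right) = 3 - \frac{122367780461}{9940320} = - \frac{122337959501}{9940320} \approx -12307.0$)
$b + d{\left(131,-28 \right)} = - \frac{122337959501}{9940320} + 70 = - \frac{121642137101}{9940320}$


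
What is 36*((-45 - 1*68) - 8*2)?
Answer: -4644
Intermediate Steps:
36*((-45 - 1*68) - 8*2) = 36*((-45 - 68) - 16) = 36*(-113 - 16) = 36*(-129) = -4644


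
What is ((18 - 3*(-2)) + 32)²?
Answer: 3136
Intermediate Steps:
((18 - 3*(-2)) + 32)² = ((18 - 1*(-6)) + 32)² = ((18 + 6) + 32)² = (24 + 32)² = 56² = 3136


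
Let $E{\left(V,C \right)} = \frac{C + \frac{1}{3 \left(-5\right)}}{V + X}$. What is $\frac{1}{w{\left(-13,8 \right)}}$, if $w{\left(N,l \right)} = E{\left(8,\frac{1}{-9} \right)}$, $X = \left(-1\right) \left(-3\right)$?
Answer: $- \frac{495}{8} \approx -61.875$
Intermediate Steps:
$X = 3$
$E{\left(V,C \right)} = \frac{- \frac{1}{15} + C}{3 + V}$ ($E{\left(V,C \right)} = \frac{C + \frac{1}{3 \left(-5\right)}}{V + 3} = \frac{C + \frac{1}{-15}}{3 + V} = \frac{C - \frac{1}{15}}{3 + V} = \frac{- \frac{1}{15} + C}{3 + V}$)
$w{\left(N,l \right)} = - \frac{8}{495}$ ($w{\left(N,l \right)} = \frac{- \frac{1}{15} + \frac{1}{-9}}{3 + 8} = \frac{- \frac{1}{15} - \frac{1}{9}}{11} = \frac{1}{11} \left(- \frac{8}{45}\right) = - \frac{8}{495}$)
$\frac{1}{w{\left(-13,8 \right)}} = \frac{1}{- \frac{8}{495}} = - \frac{495}{8}$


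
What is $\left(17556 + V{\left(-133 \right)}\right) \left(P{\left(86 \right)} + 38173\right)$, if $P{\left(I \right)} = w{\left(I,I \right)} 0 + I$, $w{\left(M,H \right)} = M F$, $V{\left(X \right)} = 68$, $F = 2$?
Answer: $674276616$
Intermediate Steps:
$w{\left(M,H \right)} = 2 M$ ($w{\left(M,H \right)} = M 2 = 2 M$)
$P{\left(I \right)} = I$ ($P{\left(I \right)} = 2 I 0 + I = 0 + I = I$)
$\left(17556 + V{\left(-133 \right)}\right) \left(P{\left(86 \right)} + 38173\right) = \left(17556 + 68\right) \left(86 + 38173\right) = 17624 \cdot 38259 = 674276616$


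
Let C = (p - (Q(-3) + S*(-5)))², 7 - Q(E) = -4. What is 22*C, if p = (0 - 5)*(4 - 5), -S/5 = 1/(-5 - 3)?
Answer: 5819/32 ≈ 181.84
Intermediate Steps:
Q(E) = 11 (Q(E) = 7 - 1*(-4) = 7 + 4 = 11)
S = 5/8 (S = -5/(-5 - 3) = -5/(-8) = -5*(-⅛) = 5/8 ≈ 0.62500)
p = 5 (p = -5*(-1) = 5)
C = 529/64 (C = (5 - (11 + (5/8)*(-5)))² = (5 - (11 - 25/8))² = (5 - 1*63/8)² = (5 - 63/8)² = (-23/8)² = 529/64 ≈ 8.2656)
22*C = 22*(529/64) = 5819/32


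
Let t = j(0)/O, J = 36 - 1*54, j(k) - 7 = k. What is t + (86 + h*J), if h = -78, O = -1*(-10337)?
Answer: 15402137/10337 ≈ 1490.0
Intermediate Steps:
j(k) = 7 + k
J = -18 (J = 36 - 54 = -18)
O = 10337
t = 7/10337 (t = (7 + 0)/10337 = 7*(1/10337) = 7/10337 ≈ 0.00067718)
t + (86 + h*J) = 7/10337 + (86 - 78*(-18)) = 7/10337 + (86 + 1404) = 7/10337 + 1490 = 15402137/10337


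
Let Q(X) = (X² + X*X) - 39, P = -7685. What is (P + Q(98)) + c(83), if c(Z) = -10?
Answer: 11474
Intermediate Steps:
Q(X) = -39 + 2*X² (Q(X) = (X² + X²) - 39 = 2*X² - 39 = -39 + 2*X²)
(P + Q(98)) + c(83) = (-7685 + (-39 + 2*98²)) - 10 = (-7685 + (-39 + 2*9604)) - 10 = (-7685 + (-39 + 19208)) - 10 = (-7685 + 19169) - 10 = 11484 - 10 = 11474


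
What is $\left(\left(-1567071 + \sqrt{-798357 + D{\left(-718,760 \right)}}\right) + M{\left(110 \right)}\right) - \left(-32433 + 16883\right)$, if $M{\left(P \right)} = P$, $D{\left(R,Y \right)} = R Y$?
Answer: $-1551411 + i \sqrt{1344037} \approx -1.5514 \cdot 10^{6} + 1159.3 i$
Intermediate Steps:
$\left(\left(-1567071 + \sqrt{-798357 + D{\left(-718,760 \right)}}\right) + M{\left(110 \right)}\right) - \left(-32433 + 16883\right) = \left(\left(-1567071 + \sqrt{-798357 - 545680}\right) + 110\right) - \left(-32433 + 16883\right) = \left(\left(-1567071 + \sqrt{-798357 - 545680}\right) + 110\right) - -15550 = \left(\left(-1567071 + \sqrt{-1344037}\right) + 110\right) + 15550 = \left(\left(-1567071 + i \sqrt{1344037}\right) + 110\right) + 15550 = \left(-1566961 + i \sqrt{1344037}\right) + 15550 = -1551411 + i \sqrt{1344037}$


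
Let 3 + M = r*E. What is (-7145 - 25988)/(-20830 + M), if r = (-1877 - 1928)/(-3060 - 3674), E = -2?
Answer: 111558811/70148516 ≈ 1.5903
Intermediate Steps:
r = 3805/6734 (r = -3805/(-6734) = -3805*(-1/6734) = 3805/6734 ≈ 0.56504)
M = -13906/3367 (M = -3 + (3805/6734)*(-2) = -3 - 3805/3367 = -13906/3367 ≈ -4.1301)
(-7145 - 25988)/(-20830 + M) = (-7145 - 25988)/(-20830 - 13906/3367) = -33133/(-70148516/3367) = -33133*(-3367/70148516) = 111558811/70148516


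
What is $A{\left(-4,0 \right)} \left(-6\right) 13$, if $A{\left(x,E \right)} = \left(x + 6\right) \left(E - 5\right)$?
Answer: $780$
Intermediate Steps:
$A{\left(x,E \right)} = \left(-5 + E\right) \left(6 + x\right)$ ($A{\left(x,E \right)} = \left(6 + x\right) \left(-5 + E\right) = \left(-5 + E\right) \left(6 + x\right)$)
$A{\left(-4,0 \right)} \left(-6\right) 13 = \left(-30 - -20 + 6 \cdot 0 + 0 \left(-4\right)\right) \left(-6\right) 13 = \left(-30 + 20 + 0 + 0\right) \left(-6\right) 13 = \left(-10\right) \left(-6\right) 13 = 60 \cdot 13 = 780$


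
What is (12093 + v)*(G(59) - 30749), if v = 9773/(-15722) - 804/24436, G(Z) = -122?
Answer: -35854127747217985/96045698 ≈ -3.7330e+8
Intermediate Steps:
v = -62863379/96045698 (v = 9773*(-1/15722) - 804*1/24436 = -9773/15722 - 201/6109 = -62863379/96045698 ≈ -0.65452)
(12093 + v)*(G(59) - 30749) = (12093 - 62863379/96045698)*(-122 - 30749) = (1161417762535/96045698)*(-30871) = -35854127747217985/96045698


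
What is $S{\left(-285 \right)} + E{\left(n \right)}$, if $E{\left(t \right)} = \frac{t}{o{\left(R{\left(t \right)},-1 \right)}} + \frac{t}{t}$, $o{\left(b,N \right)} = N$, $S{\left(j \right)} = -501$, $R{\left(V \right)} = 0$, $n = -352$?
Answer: $-148$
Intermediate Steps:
$E{\left(t \right)} = 1 - t$ ($E{\left(t \right)} = \frac{t}{-1} + \frac{t}{t} = t \left(-1\right) + 1 = - t + 1 = 1 - t$)
$S{\left(-285 \right)} + E{\left(n \right)} = -501 + \left(1 - -352\right) = -501 + \left(1 + 352\right) = -501 + 353 = -148$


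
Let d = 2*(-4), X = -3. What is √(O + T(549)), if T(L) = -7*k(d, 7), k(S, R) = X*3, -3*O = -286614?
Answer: √95601 ≈ 309.19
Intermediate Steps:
d = -8
O = 95538 (O = -⅓*(-286614) = 95538)
k(S, R) = -9 (k(S, R) = -3*3 = -9)
T(L) = 63 (T(L) = -7*(-9) = 63)
√(O + T(549)) = √(95538 + 63) = √95601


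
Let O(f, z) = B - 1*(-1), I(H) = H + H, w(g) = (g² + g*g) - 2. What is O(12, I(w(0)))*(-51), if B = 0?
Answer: -51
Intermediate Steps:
w(g) = -2 + 2*g² (w(g) = (g² + g²) - 2 = 2*g² - 2 = -2 + 2*g²)
I(H) = 2*H
O(f, z) = 1 (O(f, z) = 0 - 1*(-1) = 0 + 1 = 1)
O(12, I(w(0)))*(-51) = 1*(-51) = -51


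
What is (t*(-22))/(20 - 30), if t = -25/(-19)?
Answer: 55/19 ≈ 2.8947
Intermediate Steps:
t = 25/19 (t = -25*(-1/19) = 25/19 ≈ 1.3158)
(t*(-22))/(20 - 30) = ((25/19)*(-22))/(20 - 30) = -550/19/(-10) = -550/19*(-1/10) = 55/19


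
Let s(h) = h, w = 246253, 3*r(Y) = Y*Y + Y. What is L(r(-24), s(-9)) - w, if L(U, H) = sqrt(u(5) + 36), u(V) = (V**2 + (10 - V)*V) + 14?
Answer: -246243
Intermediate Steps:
r(Y) = Y/3 + Y**2/3 (r(Y) = (Y*Y + Y)/3 = (Y**2 + Y)/3 = (Y + Y**2)/3 = Y/3 + Y**2/3)
u(V) = 14 + V**2 + V*(10 - V) (u(V) = (V**2 + V*(10 - V)) + 14 = 14 + V**2 + V*(10 - V))
L(U, H) = 10 (L(U, H) = sqrt((14 + 10*5) + 36) = sqrt((14 + 50) + 36) = sqrt(64 + 36) = sqrt(100) = 10)
L(r(-24), s(-9)) - w = 10 - 1*246253 = 10 - 246253 = -246243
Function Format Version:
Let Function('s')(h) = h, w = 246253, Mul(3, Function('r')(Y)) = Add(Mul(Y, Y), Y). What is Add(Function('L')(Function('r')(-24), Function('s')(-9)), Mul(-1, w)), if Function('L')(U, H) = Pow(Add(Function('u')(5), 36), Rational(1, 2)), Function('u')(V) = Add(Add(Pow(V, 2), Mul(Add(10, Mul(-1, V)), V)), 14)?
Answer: -246243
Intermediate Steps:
Function('r')(Y) = Add(Mul(Rational(1, 3), Y), Mul(Rational(1, 3), Pow(Y, 2))) (Function('r')(Y) = Mul(Rational(1, 3), Add(Mul(Y, Y), Y)) = Mul(Rational(1, 3), Add(Pow(Y, 2), Y)) = Mul(Rational(1, 3), Add(Y, Pow(Y, 2))) = Add(Mul(Rational(1, 3), Y), Mul(Rational(1, 3), Pow(Y, 2))))
Function('u')(V) = Add(14, Pow(V, 2), Mul(V, Add(10, Mul(-1, V)))) (Function('u')(V) = Add(Add(Pow(V, 2), Mul(V, Add(10, Mul(-1, V)))), 14) = Add(14, Pow(V, 2), Mul(V, Add(10, Mul(-1, V)))))
Function('L')(U, H) = 10 (Function('L')(U, H) = Pow(Add(Add(14, Mul(10, 5)), 36), Rational(1, 2)) = Pow(Add(Add(14, 50), 36), Rational(1, 2)) = Pow(Add(64, 36), Rational(1, 2)) = Pow(100, Rational(1, 2)) = 10)
Add(Function('L')(Function('r')(-24), Function('s')(-9)), Mul(-1, w)) = Add(10, Mul(-1, 246253)) = Add(10, -246253) = -246243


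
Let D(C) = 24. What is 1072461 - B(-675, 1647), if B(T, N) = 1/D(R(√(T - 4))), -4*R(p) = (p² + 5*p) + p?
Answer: 25739063/24 ≈ 1.0725e+6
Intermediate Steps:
R(p) = -3*p/2 - p²/4 (R(p) = -((p² + 5*p) + p)/4 = -(p² + 6*p)/4 = -3*p/2 - p²/4)
B(T, N) = 1/24
1072461 - B(-675, 1647) = 1072461 - 1*1/24 = 1072461 - 1/24 = 25739063/24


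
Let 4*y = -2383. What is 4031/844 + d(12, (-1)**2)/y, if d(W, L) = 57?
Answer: 9413441/2011252 ≈ 4.6804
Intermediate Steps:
y = -2383/4 (y = (1/4)*(-2383) = -2383/4 ≈ -595.75)
4031/844 + d(12, (-1)**2)/y = 4031/844 + 57/(-2383/4) = 4031*(1/844) + 57*(-4/2383) = 4031/844 - 228/2383 = 9413441/2011252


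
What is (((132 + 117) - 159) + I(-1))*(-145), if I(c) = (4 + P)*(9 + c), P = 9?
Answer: -28130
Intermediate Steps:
I(c) = 117 + 13*c (I(c) = (4 + 9)*(9 + c) = 13*(9 + c) = 117 + 13*c)
(((132 + 117) - 159) + I(-1))*(-145) = (((132 + 117) - 159) + (117 + 13*(-1)))*(-145) = ((249 - 159) + (117 - 13))*(-145) = (90 + 104)*(-145) = 194*(-145) = -28130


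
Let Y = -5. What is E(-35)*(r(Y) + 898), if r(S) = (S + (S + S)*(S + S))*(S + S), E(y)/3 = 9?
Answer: -1404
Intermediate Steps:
E(y) = 27 (E(y) = 3*9 = 27)
r(S) = 2*S*(S + 4*S**2) (r(S) = (S + (2*S)*(2*S))*(2*S) = (S + 4*S**2)*(2*S) = 2*S*(S + 4*S**2))
E(-35)*(r(Y) + 898) = 27*((-5)**2*(2 + 8*(-5)) + 898) = 27*(25*(2 - 40) + 898) = 27*(25*(-38) + 898) = 27*(-950 + 898) = 27*(-52) = -1404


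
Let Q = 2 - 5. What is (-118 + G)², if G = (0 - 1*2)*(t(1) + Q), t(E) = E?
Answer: 12996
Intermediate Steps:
Q = -3
G = 4 (G = (0 - 1*2)*(1 - 3) = (0 - 2)*(-2) = -2*(-2) = 4)
(-118 + G)² = (-118 + 4)² = (-114)² = 12996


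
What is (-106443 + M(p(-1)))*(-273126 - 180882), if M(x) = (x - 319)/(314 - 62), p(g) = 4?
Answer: 48326541054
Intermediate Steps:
M(x) = -319/252 + x/252 (M(x) = (-319 + x)/252 = (-319 + x)*(1/252) = -319/252 + x/252)
(-106443 + M(p(-1)))*(-273126 - 180882) = (-106443 + (-319/252 + (1/252)*4))*(-273126 - 180882) = (-106443 + (-319/252 + 1/63))*(-454008) = (-106443 - 5/4)*(-454008) = -425777/4*(-454008) = 48326541054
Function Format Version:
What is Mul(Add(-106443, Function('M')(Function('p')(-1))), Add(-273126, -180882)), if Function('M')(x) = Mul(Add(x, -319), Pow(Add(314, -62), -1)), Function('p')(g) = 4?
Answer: 48326541054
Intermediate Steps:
Function('M')(x) = Add(Rational(-319, 252), Mul(Rational(1, 252), x)) (Function('M')(x) = Mul(Add(-319, x), Pow(252, -1)) = Mul(Add(-319, x), Rational(1, 252)) = Add(Rational(-319, 252), Mul(Rational(1, 252), x)))
Mul(Add(-106443, Function('M')(Function('p')(-1))), Add(-273126, -180882)) = Mul(Add(-106443, Add(Rational(-319, 252), Mul(Rational(1, 252), 4))), Add(-273126, -180882)) = Mul(Add(-106443, Add(Rational(-319, 252), Rational(1, 63))), -454008) = Mul(Add(-106443, Rational(-5, 4)), -454008) = Mul(Rational(-425777, 4), -454008) = 48326541054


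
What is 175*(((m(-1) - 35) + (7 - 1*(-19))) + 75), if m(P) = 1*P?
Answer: 11375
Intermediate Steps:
m(P) = P
175*(((m(-1) - 35) + (7 - 1*(-19))) + 75) = 175*(((-1 - 35) + (7 - 1*(-19))) + 75) = 175*((-36 + (7 + 19)) + 75) = 175*((-36 + 26) + 75) = 175*(-10 + 75) = 175*65 = 11375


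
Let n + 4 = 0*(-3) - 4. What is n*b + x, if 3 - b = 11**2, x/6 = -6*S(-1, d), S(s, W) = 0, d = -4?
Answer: 944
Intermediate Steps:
x = 0 (x = 6*(-6*0) = 6*0 = 0)
n = -8 (n = -4 + (0*(-3) - 4) = -4 + (0 - 4) = -4 - 4 = -8)
b = -118 (b = 3 - 1*11**2 = 3 - 1*121 = 3 - 121 = -118)
n*b + x = -8*(-118) + 0 = 944 + 0 = 944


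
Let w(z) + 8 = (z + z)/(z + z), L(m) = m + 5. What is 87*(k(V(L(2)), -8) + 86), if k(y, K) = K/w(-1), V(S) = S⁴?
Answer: 53070/7 ≈ 7581.4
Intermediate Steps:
L(m) = 5 + m
w(z) = -7 (w(z) = -8 + (z + z)/(z + z) = -8 + (2*z)/((2*z)) = -8 + (2*z)*(1/(2*z)) = -8 + 1 = -7)
k(y, K) = -K/7 (k(y, K) = K/(-7) = K*(-⅐) = -K/7)
87*(k(V(L(2)), -8) + 86) = 87*(-⅐*(-8) + 86) = 87*(8/7 + 86) = 87*(610/7) = 53070/7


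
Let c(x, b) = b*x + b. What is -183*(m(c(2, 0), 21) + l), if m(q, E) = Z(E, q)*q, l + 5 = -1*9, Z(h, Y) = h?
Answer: 2562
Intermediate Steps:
l = -14 (l = -5 - 1*9 = -5 - 9 = -14)
c(x, b) = b + b*x
m(q, E) = E*q
-183*(m(c(2, 0), 21) + l) = -183*(21*(0*(1 + 2)) - 14) = -183*(21*(0*3) - 14) = -183*(21*0 - 14) = -183*(0 - 14) = -183*(-14) = 2562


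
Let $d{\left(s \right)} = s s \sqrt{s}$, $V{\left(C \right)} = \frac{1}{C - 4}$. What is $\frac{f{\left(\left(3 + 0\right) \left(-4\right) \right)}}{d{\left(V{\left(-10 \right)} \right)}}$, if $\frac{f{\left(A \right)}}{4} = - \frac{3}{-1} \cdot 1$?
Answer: $- 2352 i \sqrt{14} \approx - 8800.4 i$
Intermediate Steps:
$V{\left(C \right)} = \frac{1}{-4 + C}$
$d{\left(s \right)} = s^{\frac{5}{2}}$ ($d{\left(s \right)} = s^{2} \sqrt{s} = s^{\frac{5}{2}}$)
$f{\left(A \right)} = 12$ ($f{\left(A \right)} = 4 - \frac{3}{-1} \cdot 1 = 4 \left(-3\right) \left(-1\right) 1 = 4 \cdot 3 \cdot 1 = 4 \cdot 3 = 12$)
$\frac{f{\left(\left(3 + 0\right) \left(-4\right) \right)}}{d{\left(V{\left(-10 \right)} \right)}} = \frac{12}{\left(\frac{1}{-4 - 10}\right)^{\frac{5}{2}}} = \frac{12}{\left(\frac{1}{-14}\right)^{\frac{5}{2}}} = \frac{12}{\left(- \frac{1}{14}\right)^{\frac{5}{2}}} = \frac{12}{\frac{1}{2744} i \sqrt{14}} = 12 \left(- 196 i \sqrt{14}\right) = - 2352 i \sqrt{14}$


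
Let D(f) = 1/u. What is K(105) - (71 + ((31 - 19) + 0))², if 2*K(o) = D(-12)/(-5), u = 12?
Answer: -826681/120 ≈ -6889.0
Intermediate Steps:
D(f) = 1/12
K(o) = -1/120 (K(o) = ((1/12)/(-5))/2 = ((1/12)*(-⅕))/2 = (½)*(-1/60) = -1/120)
K(105) - (71 + ((31 - 19) + 0))² = -1/120 - (71 + ((31 - 19) + 0))² = -1/120 - (71 + (12 + 0))² = -1/120 - (71 + 12)² = -1/120 - 1*83² = -1/120 - 1*6889 = -1/120 - 6889 = -826681/120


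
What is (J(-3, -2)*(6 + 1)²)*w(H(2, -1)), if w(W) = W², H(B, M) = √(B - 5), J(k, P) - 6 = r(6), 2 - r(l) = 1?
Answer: -1029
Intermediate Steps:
r(l) = 1 (r(l) = 2 - 1*1 = 2 - 1 = 1)
J(k, P) = 7 (J(k, P) = 6 + 1 = 7)
H(B, M) = √(-5 + B)
(J(-3, -2)*(6 + 1)²)*w(H(2, -1)) = (7*(6 + 1)²)*(√(-5 + 2))² = (7*7²)*(√(-3))² = (7*49)*(I*√3)² = 343*(-3) = -1029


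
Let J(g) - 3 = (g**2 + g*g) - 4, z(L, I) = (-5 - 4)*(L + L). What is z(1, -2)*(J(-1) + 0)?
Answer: -18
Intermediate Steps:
z(L, I) = -18*L
J(g) = -1 + 2*g**2 (J(g) = 3 + ((g**2 + g*g) - 4) = 3 + ((g**2 + g**2) - 4) = 3 + (2*g**2 - 4) = 3 + (-4 + 2*g**2) = -1 + 2*g**2)
z(1, -2)*(J(-1) + 0) = (-18*1)*((-1 + 2*(-1)**2) + 0) = -18*((-1 + 2*1) + 0) = -18*((-1 + 2) + 0) = -18*(1 + 0) = -18*1 = -18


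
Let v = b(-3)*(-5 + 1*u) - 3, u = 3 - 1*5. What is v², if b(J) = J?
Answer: 324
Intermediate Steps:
u = -2 (u = 3 - 5 = -2)
v = 18 (v = -3*(-5 + 1*(-2)) - 3 = -3*(-5 - 2) - 3 = -3*(-7) - 3 = 21 - 3 = 18)
v² = 18² = 324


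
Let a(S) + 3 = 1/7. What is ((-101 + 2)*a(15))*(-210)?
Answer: -59400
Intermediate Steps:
a(S) = -20/7 (a(S) = -3 + 1/7 = -3 + ⅐ = -20/7)
((-101 + 2)*a(15))*(-210) = ((-101 + 2)*(-20/7))*(-210) = -99*(-20/7)*(-210) = (1980/7)*(-210) = -59400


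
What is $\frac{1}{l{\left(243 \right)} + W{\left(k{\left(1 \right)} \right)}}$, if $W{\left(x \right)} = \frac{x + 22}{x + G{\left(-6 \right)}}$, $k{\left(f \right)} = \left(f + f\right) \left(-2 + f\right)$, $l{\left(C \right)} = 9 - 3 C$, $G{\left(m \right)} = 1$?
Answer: $- \frac{1}{740} \approx -0.0013514$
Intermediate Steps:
$k{\left(f \right)} = 2 f \left(-2 + f\right)$
$W{\left(x \right)} = \frac{22 + x}{1 + x}$ ($W{\left(x \right)} = \frac{x + 22}{x + 1} = \frac{22 + x}{1 + x}$)
$\frac{1}{l{\left(243 \right)} + W{\left(k{\left(1 \right)} \right)}} = \frac{1}{\left(9 - 729\right) + \frac{22 + 2 \cdot 1 \left(-2 + 1\right)}{1 + 2 \cdot 1 \left(-2 + 1\right)}} = \frac{1}{\left(9 - 729\right) + \frac{22 + 2 \cdot 1 \left(-1\right)}{1 + 2 \cdot 1 \left(-1\right)}} = \frac{1}{-720 + \frac{22 - 2}{1 - 2}} = \frac{1}{-720 + \frac{1}{-1} \cdot 20} = \frac{1}{-720 - 20} = \frac{1}{-740} = - \frac{1}{740}$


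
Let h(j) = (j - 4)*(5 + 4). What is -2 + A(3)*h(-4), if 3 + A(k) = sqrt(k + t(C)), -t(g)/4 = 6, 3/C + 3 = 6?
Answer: 214 - 72*I*sqrt(21) ≈ 214.0 - 329.95*I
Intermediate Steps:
C = 1 (C = 3/(-3 + 6) = 3/3 = 3*(1/3) = 1)
t(g) = -24 (t(g) = -4*6 = -24)
h(j) = -36 + 9*j (h(j) = (-4 + j)*9 = -36 + 9*j)
A(k) = -3 + sqrt(-24 + k) (A(k) = -3 + sqrt(k - 24) = -3 + sqrt(-24 + k))
-2 + A(3)*h(-4) = -2 + (-3 + sqrt(-24 + 3))*(-36 + 9*(-4)) = -2 + (-3 + sqrt(-21))*(-36 - 36) = -2 + (-3 + I*sqrt(21))*(-72) = -2 + (216 - 72*I*sqrt(21)) = 214 - 72*I*sqrt(21)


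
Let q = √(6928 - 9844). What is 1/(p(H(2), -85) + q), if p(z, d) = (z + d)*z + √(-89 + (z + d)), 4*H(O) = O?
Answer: 4/(-169 + 216*I + 2*I*√694) ≈ -0.0067094 - 0.010667*I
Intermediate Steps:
H(O) = O/4
q = 54*I (q = √(-2916) = 54*I ≈ 54.0*I)
p(z, d) = √(-89 + d + z) + z*(d + z) (p(z, d) = (d + z)*z + √(-89 + (d + z)) = z*(d + z) + √(-89 + d + z) = √(-89 + d + z) + z*(d + z))
1/(p(H(2), -85) + q) = 1/((((¼)*2)² + √(-89 - 85 + (¼)*2) - 85*2/4) + 54*I) = 1/(((½)² + √(-89 - 85 + ½) - 85*½) + 54*I) = 1/((¼ + √(-347/2) - 85/2) + 54*I) = 1/((¼ + I*√694/2 - 85/2) + 54*I) = 1/((-169/4 + I*√694/2) + 54*I) = 1/(-169/4 + 54*I + I*√694/2)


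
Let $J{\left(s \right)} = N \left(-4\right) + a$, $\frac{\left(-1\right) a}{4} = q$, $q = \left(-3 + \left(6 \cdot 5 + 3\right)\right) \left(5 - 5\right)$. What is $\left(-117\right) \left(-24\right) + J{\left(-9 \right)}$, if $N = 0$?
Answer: $2808$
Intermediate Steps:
$q = 0$ ($q = \left(-3 + \left(30 + 3\right)\right) 0 = \left(-3 + 33\right) 0 = 30 \cdot 0 = 0$)
$a = 0$ ($a = \left(-4\right) 0 = 0$)
$J{\left(s \right)} = 0$ ($J{\left(s \right)} = 0 \left(-4\right) + 0 = 0 + 0 = 0$)
$\left(-117\right) \left(-24\right) + J{\left(-9 \right)} = \left(-117\right) \left(-24\right) + 0 = 2808 + 0 = 2808$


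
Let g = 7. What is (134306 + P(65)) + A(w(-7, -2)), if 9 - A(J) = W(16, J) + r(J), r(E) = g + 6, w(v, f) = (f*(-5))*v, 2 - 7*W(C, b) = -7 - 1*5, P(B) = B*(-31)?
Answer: 132285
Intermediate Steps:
P(B) = -31*B
W(C, b) = 2 (W(C, b) = 2/7 - (-7 - 1*5)/7 = 2/7 - (-7 - 5)/7 = 2/7 - ⅐*(-12) = 2/7 + 12/7 = 2)
w(v, f) = -5*f*v (w(v, f) = (-5*f)*v = -5*f*v)
r(E) = 13 (r(E) = 7 + 6 = 13)
A(J) = -6 (A(J) = 9 - (2 + 13) = 9 - 1*15 = 9 - 15 = -6)
(134306 + P(65)) + A(w(-7, -2)) = (134306 - 31*65) - 6 = (134306 - 2015) - 6 = 132291 - 6 = 132285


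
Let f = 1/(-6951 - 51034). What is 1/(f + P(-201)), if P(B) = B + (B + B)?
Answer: -57985/34964956 ≈ -0.0016584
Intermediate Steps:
P(B) = 3*B (P(B) = B + 2*B = 3*B)
f = -1/57985 (f = 1/(-57985) = -1/57985 ≈ -1.7246e-5)
1/(f + P(-201)) = 1/(-1/57985 + 3*(-201)) = 1/(-1/57985 - 603) = 1/(-34964956/57985) = -57985/34964956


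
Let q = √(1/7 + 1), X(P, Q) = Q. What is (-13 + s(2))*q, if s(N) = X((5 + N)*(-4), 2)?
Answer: -22*√14/7 ≈ -11.759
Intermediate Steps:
s(N) = 2
q = 2*√14/7 (q = √(⅐ + 1) = √(8/7) = 2*√14/7 ≈ 1.0690)
(-13 + s(2))*q = (-13 + 2)*(2*√14/7) = -22*√14/7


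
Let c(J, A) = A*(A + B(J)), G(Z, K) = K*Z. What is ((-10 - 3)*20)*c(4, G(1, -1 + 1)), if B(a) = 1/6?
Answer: 0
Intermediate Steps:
B(a) = ⅙
c(J, A) = A*(⅙ + A) (c(J, A) = A*(A + ⅙) = A*(⅙ + A))
((-10 - 3)*20)*c(4, G(1, -1 + 1)) = ((-10 - 3)*20)*(((-1 + 1)*1)*(⅙ + (-1 + 1)*1)) = (-13*20)*((0*1)*(⅙ + 0*1)) = -0*(⅙ + 0) = -0/6 = -260*0 = 0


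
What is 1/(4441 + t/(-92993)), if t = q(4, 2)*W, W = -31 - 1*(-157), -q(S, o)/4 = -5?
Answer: 92993/412979393 ≈ 0.00022518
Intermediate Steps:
q(S, o) = 20 (q(S, o) = -4*(-5) = 20)
W = 126 (W = -31 + 157 = 126)
t = 2520 (t = 20*126 = 2520)
1/(4441 + t/(-92993)) = 1/(4441 + 2520/(-92993)) = 1/(4441 + 2520*(-1/92993)) = 1/(4441 - 2520/92993) = 1/(412979393/92993) = 92993/412979393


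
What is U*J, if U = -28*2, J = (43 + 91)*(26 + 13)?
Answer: -292656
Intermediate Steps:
J = 5226 (J = 134*39 = 5226)
U = -56
U*J = -56*5226 = -292656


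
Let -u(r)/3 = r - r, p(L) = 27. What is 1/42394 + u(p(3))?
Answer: 1/42394 ≈ 2.3588e-5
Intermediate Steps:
u(r) = 0 (u(r) = -3*(r - r) = -3*0 = 0)
1/42394 + u(p(3)) = 1/42394 + 0 = 1/42394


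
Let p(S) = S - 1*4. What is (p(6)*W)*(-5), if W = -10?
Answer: 100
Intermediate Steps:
p(S) = -4 + S (p(S) = S - 4 = -4 + S)
(p(6)*W)*(-5) = ((-4 + 6)*(-10))*(-5) = (2*(-10))*(-5) = -20*(-5) = 100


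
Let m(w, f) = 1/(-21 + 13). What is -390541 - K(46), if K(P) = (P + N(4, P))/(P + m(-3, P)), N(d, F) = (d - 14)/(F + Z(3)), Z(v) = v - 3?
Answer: -3296565005/8441 ≈ -3.9054e+5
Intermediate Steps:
Z(v) = -3 + v
m(w, f) = -⅛ (m(w, f) = 1/(-8) = -⅛)
N(d, F) = (-14 + d)/F (N(d, F) = (d - 14)/(F + (-3 + 3)) = (-14 + d)/(F + 0) = (-14 + d)/F)
K(P) = (P - 10/P)/(-⅛ + P) (K(P) = (P + (-14 + 4)/P)/(P - ⅛) = (P - 10/P)/(-⅛ + P))
-390541 - K(46) = -390541 - 8*(-10 + 46²)/(46*(-1 + 8*46)) = -390541 - 8*(-10 + 2116)/(46*(-1 + 368)) = -390541 - 8*2106/(46*367) = -390541 - 1*8424/8441 = -390541 - 8424/8441 = -3296565005/8441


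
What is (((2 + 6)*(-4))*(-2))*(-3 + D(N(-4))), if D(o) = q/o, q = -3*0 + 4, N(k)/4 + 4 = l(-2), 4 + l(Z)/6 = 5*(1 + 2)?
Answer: -5920/31 ≈ -190.97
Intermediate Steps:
l(Z) = 66 (l(Z) = -24 + 6*(5*(1 + 2)) = -24 + 6*(5*3) = -24 + 6*15 = -24 + 90 = 66)
N(k) = 248 (N(k) = -16 + 4*66 = -16 + 264 = 248)
q = 4 (q = 0 + 4 = 4)
D(o) = 4/o
(((2 + 6)*(-4))*(-2))*(-3 + D(N(-4))) = (((2 + 6)*(-4))*(-2))*(-3 + 4/248) = ((8*(-4))*(-2))*(-3 + 4*(1/248)) = (-32*(-2))*(-3 + 1/62) = 64*(-185/62) = -5920/31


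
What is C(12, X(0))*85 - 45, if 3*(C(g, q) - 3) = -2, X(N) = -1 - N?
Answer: 460/3 ≈ 153.33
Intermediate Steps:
C(g, q) = 7/3 (C(g, q) = 3 + (⅓)*(-2) = 3 - ⅔ = 7/3)
C(12, X(0))*85 - 45 = (7/3)*85 - 45 = 595/3 - 45 = 460/3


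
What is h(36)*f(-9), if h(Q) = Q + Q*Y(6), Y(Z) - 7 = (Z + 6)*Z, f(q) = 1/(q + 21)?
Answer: 240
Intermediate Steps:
f(q) = 1/(21 + q)
Y(Z) = 7 + Z*(6 + Z) (Y(Z) = 7 + (Z + 6)*Z = 7 + (6 + Z)*Z = 7 + Z*(6 + Z))
h(Q) = 80*Q (h(Q) = Q + Q*(7 + 6² + 6*6) = Q + Q*(7 + 36 + 36) = Q + Q*79 = Q + 79*Q = 80*Q)
h(36)*f(-9) = (80*36)/(21 - 9) = 2880/12 = 2880*(1/12) = 240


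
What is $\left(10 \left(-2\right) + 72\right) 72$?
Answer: $3744$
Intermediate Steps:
$\left(10 \left(-2\right) + 72\right) 72 = \left(-20 + 72\right) 72 = 52 \cdot 72 = 3744$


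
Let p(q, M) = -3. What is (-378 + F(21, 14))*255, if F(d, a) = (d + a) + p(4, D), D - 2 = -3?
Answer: -88230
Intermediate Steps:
D = -1 (D = 2 - 3 = -1)
F(d, a) = -3 + a + d (F(d, a) = (d + a) - 3 = (a + d) - 3 = -3 + a + d)
(-378 + F(21, 14))*255 = (-378 + (-3 + 14 + 21))*255 = (-378 + 32)*255 = -346*255 = -88230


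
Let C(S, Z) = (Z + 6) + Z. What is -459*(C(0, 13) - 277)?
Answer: 112455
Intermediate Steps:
C(S, Z) = 6 + 2*Z (C(S, Z) = (6 + Z) + Z = 6 + 2*Z)
-459*(C(0, 13) - 277) = -459*((6 + 2*13) - 277) = -459*((6 + 26) - 277) = -459*(32 - 277) = -459*(-245) = 112455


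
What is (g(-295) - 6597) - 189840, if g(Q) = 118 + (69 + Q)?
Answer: -196545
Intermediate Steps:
g(Q) = 187 + Q
(g(-295) - 6597) - 189840 = ((187 - 295) - 6597) - 189840 = (-108 - 6597) - 189840 = -6705 - 189840 = -196545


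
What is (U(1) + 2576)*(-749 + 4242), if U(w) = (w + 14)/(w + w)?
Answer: 18048331/2 ≈ 9.0242e+6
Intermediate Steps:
U(w) = (14 + w)/(2*w) (U(w) = (14 + w)/((2*w)) = (14 + w)*(1/(2*w)) = (14 + w)/(2*w))
(U(1) + 2576)*(-749 + 4242) = ((½)*(14 + 1)/1 + 2576)*(-749 + 4242) = ((½)*1*15 + 2576)*3493 = (15/2 + 2576)*3493 = (5167/2)*3493 = 18048331/2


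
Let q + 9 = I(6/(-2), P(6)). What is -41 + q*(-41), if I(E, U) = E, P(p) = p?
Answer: 451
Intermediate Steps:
q = -12 (q = -9 + 6/(-2) = -9 + 6*(-½) = -9 - 3 = -12)
-41 + q*(-41) = -41 - 12*(-41) = -41 + 492 = 451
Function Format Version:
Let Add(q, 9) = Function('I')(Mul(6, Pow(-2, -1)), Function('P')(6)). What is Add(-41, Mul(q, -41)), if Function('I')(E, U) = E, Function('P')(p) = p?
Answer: 451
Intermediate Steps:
q = -12 (q = Add(-9, Mul(6, Pow(-2, -1))) = Add(-9, Mul(6, Rational(-1, 2))) = Add(-9, -3) = -12)
Add(-41, Mul(q, -41)) = Add(-41, Mul(-12, -41)) = Add(-41, 492) = 451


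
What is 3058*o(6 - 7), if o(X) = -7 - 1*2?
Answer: -27522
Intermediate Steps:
o(X) = -9 (o(X) = -7 - 2 = -9)
3058*o(6 - 7) = 3058*(-9) = -27522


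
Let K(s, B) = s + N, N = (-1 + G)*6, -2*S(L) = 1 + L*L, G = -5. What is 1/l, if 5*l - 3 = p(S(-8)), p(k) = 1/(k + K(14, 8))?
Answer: 109/65 ≈ 1.6769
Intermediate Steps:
S(L) = -½ - L²/2 (S(L) = -(1 + L*L)/2 = -(1 + L²)/2 = -½ - L²/2)
N = -36 (N = (-1 - 5)*6 = -6*6 = -36)
K(s, B) = -36 + s (K(s, B) = s - 36 = -36 + s)
p(k) = 1/(-22 + k) (p(k) = 1/(k + (-36 + 14)) = 1/(k - 22) = 1/(-22 + k))
l = 65/109 (l = ⅗ + 1/(5*(-22 + (-½ - ½*(-8)²))) = ⅗ + 1/(5*(-22 + (-½ - ½*64))) = ⅗ + 1/(5*(-22 + (-½ - 32))) = ⅗ + 1/(5*(-22 - 65/2)) = ⅗ + 1/(5*(-109/2)) = ⅗ + (⅕)*(-2/109) = ⅗ - 2/545 = 65/109 ≈ 0.59633)
1/l = 1/(65/109) = 109/65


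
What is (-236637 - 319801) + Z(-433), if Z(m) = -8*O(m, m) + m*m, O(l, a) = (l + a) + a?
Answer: -358557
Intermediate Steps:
O(l, a) = l + 2*a (O(l, a) = (a + l) + a = l + 2*a)
Z(m) = m² - 24*m (Z(m) = -8*(m + 2*m) + m*m = -24*m + m² = m² - 24*m)
(-236637 - 319801) + Z(-433) = (-236637 - 319801) - 433*(-24 - 433) = -556438 - 433*(-457) = -556438 + 197881 = -358557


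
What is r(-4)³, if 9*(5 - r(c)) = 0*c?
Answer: 125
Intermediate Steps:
r(c) = 5 (r(c) = 5 - 0*c = 5 - ⅑*0 = 5 + 0 = 5)
r(-4)³ = 5³ = 125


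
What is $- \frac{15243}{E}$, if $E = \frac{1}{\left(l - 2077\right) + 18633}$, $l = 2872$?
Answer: $-296141004$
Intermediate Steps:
$E = \frac{1}{19428}$ ($E = \frac{1}{\left(2872 - 2077\right) + 18633} = \frac{1}{795 + 18633} = \frac{1}{19428} \approx 5.1472 \cdot 10^{-5}$)
$- \frac{15243}{E} = - 15243 \frac{1}{\frac{1}{19428}} = \left(-15243\right) 19428 = -296141004$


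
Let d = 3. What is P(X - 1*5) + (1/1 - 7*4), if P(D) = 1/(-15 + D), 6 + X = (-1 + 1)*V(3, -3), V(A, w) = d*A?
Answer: -703/26 ≈ -27.038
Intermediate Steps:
V(A, w) = 3*A
X = -6 (X = -6 + (-1 + 1)*(3*3) = -6 + 0*9 = -6 + 0 = -6)
P(X - 1*5) + (1/1 - 7*4) = 1/(-15 + (-6 - 1*5)) + (1/1 - 7*4) = 1/(-15 + (-6 - 5)) + (1 - 28) = 1/(-15 - 11) - 27 = 1/(-26) - 27 = -1/26 - 27 = -703/26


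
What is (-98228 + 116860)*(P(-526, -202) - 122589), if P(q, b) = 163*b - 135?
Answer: -2900070800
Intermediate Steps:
P(q, b) = -135 + 163*b
(-98228 + 116860)*(P(-526, -202) - 122589) = (-98228 + 116860)*((-135 + 163*(-202)) - 122589) = 18632*((-135 - 32926) - 122589) = 18632*(-33061 - 122589) = 18632*(-155650) = -2900070800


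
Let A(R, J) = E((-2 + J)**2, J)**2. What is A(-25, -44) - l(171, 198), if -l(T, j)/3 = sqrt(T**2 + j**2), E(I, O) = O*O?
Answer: 3748096 + 351*sqrt(5) ≈ 3.7489e+6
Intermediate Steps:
E(I, O) = O**2
A(R, J) = J**4 (A(R, J) = (J**2)**2 = J**4)
l(T, j) = -3*sqrt(T**2 + j**2)
A(-25, -44) - l(171, 198) = (-44)**4 - (-3)*sqrt(171**2 + 198**2) = 3748096 - (-3)*sqrt(29241 + 39204) = 3748096 - (-3)*sqrt(68445) = 3748096 - (-3)*117*sqrt(5) = 3748096 - (-351)*sqrt(5) = 3748096 + 351*sqrt(5)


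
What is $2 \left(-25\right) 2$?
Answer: $-100$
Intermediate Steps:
$2 \left(-25\right) 2 = \left(-50\right) 2 = -100$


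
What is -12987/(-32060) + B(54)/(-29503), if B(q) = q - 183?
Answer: 387291201/945866180 ≈ 0.40946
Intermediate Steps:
B(q) = -183 + q
-12987/(-32060) + B(54)/(-29503) = -12987/(-32060) + (-183 + 54)/(-29503) = -12987*(-1/32060) - 129*(-1/29503) = 12987/32060 + 129/29503 = 387291201/945866180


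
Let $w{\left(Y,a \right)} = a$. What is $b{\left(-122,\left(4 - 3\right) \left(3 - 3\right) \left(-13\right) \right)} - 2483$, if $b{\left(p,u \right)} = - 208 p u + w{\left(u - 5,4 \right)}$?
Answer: $-2479$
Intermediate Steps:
$b{\left(p,u \right)} = 4 - 208 p u$ ($b{\left(p,u \right)} = - 208 p u + 4 = 4 - 208 p u$)
$b{\left(-122,\left(4 - 3\right) \left(3 - 3\right) \left(-13\right) \right)} - 2483 = \left(4 - - 25376 \left(4 - 3\right) \left(3 - 3\right) \left(-13\right)\right) - 2483 = \left(4 - - 25376 \cdot 1 \cdot 0 \left(-13\right)\right) - 2483 = \left(4 - - 25376 \cdot 0 \left(-13\right)\right) - 2483 = \left(4 - \left(-25376\right) 0\right) - 2483 = \left(4 + 0\right) - 2483 = 4 - 2483 = -2479$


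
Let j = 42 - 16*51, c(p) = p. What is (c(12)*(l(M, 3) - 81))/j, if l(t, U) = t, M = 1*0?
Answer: 54/43 ≈ 1.2558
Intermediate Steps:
M = 0
j = -774 (j = 42 - 816 = -774)
(c(12)*(l(M, 3) - 81))/j = (12*(0 - 81))/(-774) = (12*(-81))*(-1/774) = -972*(-1/774) = 54/43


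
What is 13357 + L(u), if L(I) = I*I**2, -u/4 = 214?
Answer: -627208659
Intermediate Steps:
u = -856 (u = -4*214 = -856)
L(I) = I**3
13357 + L(u) = 13357 + (-856)**3 = 13357 - 627222016 = -627208659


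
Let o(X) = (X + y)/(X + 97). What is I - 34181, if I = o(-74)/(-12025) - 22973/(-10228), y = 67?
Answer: -96685170018029/2828809100 ≈ -34179.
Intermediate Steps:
o(X) = (67 + X)/(97 + X) (o(X) = (X + 67)/(X + 97) = (67 + X)/(97 + X))
I = 6353829071/2828809100 (I = ((67 - 74)/(97 - 74))/(-12025) - 22973/(-10228) = (-7/23)*(-1/12025) - 22973*(-1/10228) = ((1/23)*(-7))*(-1/12025) + 22973/10228 = -7/23*(-1/12025) + 22973/10228 = 7/276575 + 22973/10228 = 6353829071/2828809100 ≈ 2.2461)
I - 34181 = 6353829071/2828809100 - 34181 = -96685170018029/2828809100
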